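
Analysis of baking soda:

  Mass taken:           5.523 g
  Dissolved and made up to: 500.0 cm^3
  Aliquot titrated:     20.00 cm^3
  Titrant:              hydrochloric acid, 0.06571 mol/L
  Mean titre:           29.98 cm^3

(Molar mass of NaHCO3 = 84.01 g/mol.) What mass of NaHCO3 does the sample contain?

4.137 g

NaHCO3 + HCl → NaCl + H2O + CO2
n(HCl) per titration = 0.02998 × 0.06571 = 1.970 × 10^-3 mol
n(NaHCO3) in each aliquot = 1.970 × 10^-3 mol (1:1 ratio)
n(NaHCO3) in the whole flask = 1.970 × 10^-3 × 500.0/20.00 = 0.04925 mol
mass of NaHCO3 = 0.04925 × 84.01 = 4.137 g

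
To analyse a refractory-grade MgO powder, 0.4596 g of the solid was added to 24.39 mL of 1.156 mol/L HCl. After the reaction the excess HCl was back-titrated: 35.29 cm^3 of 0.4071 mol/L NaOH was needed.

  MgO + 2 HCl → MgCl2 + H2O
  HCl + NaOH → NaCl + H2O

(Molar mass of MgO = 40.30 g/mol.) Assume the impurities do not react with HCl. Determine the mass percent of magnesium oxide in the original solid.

n(HCl) added = 0.02439 × 1.156 = 0.02819 mol
n(NaOH) used in back-titration = 0.03529 × 0.4071 = 0.01437 mol
n(HCl) left over = 0.01437 mol (1:1 ratio)
n(HCl) consumed by analyte = 0.02819 − 0.01437 = 0.01383 mol
From the 1:2 ratio, n(MgO) = 1/2 × 0.01383 = 6.914 × 10^-3 mol
mass of MgO = 6.914 × 10^-3 × 40.30 = 0.2786 g
% MgO = 0.2786 / 0.4596 × 100 = 60.63 %

60.63 %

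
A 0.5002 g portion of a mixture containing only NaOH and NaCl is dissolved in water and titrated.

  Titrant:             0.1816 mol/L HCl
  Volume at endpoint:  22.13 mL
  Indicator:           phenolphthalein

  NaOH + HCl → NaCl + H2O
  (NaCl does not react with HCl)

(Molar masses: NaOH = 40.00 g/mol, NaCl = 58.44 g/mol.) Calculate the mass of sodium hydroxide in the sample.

0.1608 g

n(HCl) = 0.02213 × 0.1816 = 4.019 × 10^-3 mol
Let x = n(NaOH), y = n(NaCl).
Titrant: 1x = 4.019 × 10^-3;  mass: 40.00x + 58.44y = 0.5002
Solving, x = 4.019 × 10^-3 mol, y = 5.808 × 10^-3 mol
mass of NaOH = 4.019 × 10^-3 × 40.00 = 0.1608 g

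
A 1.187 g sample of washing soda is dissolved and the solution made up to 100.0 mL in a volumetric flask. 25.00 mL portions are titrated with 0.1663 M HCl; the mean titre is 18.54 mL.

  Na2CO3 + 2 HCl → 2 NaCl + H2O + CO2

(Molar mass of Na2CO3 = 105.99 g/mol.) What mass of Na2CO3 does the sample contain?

0.6536 g

n(HCl) per titration = 0.01854 × 0.1663 = 3.083 × 10^-3 mol
From the 1:2 ratio, n(Na2CO3) in each aliquot = 1/2 × 3.083 × 10^-3 = 1.542 × 10^-3 mol
n(Na2CO3) in the whole flask = 1.542 × 10^-3 × 100.0/25.00 = 6.166 × 10^-3 mol
mass of Na2CO3 = 6.166 × 10^-3 × 105.99 = 0.6536 g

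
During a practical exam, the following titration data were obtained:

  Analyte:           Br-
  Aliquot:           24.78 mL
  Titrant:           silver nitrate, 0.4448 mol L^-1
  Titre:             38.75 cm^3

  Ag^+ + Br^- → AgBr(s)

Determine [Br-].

0.6956 mol/L

n(AgNO3) = 0.03875 L × 0.4448 mol/L = 0.01724 mol
n(Br-) = 0.01724 mol (1:1 mole ratio)
[Br-] = 0.01724 mol / 0.02478 L = 0.6956 mol/L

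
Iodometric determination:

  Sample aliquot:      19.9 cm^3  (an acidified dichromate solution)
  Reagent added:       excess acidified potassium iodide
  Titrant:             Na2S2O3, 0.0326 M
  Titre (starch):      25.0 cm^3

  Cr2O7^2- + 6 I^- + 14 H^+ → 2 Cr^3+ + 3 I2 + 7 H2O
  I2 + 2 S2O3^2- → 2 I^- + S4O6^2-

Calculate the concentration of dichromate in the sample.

n(S2O3^2-) = 0.0250 × 0.0326 = 8.15 × 10^-4 mol
n(I2) = n(S2O3^2-)/2 = 4.07 × 10^-4 mol
From the 1:3 ratio, n(Cr2O7^2-) in the aliquot = 1/3 × 4.07 × 10^-4 = 1.36 × 10^-4 mol
[Cr2O7^2-] = 1.36 × 10^-4 / 0.0199 = 0.00683 mol/L

0.00683 M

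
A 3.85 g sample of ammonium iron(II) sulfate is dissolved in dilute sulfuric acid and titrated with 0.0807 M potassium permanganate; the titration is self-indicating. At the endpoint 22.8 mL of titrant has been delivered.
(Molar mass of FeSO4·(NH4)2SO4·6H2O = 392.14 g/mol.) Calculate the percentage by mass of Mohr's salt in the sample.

93.7 %

MnO4^- + 5 Fe^2+ + 8 H^+ → Mn^2+ + 5 Fe^3+ + 4 H2O
n(KMnO4) = 0.0228 L × 0.0807 mol/L = 1.84 × 10^-3 mol
From the 5:1 ratio, n(FeSO4·(NH4)2SO4·6H2O) = 5/1 × 1.84 × 10^-3 = 9.20 × 10^-3 mol
mass of FeSO4·(NH4)2SO4·6H2O = 9.20 × 10^-3 × 392.14 g/mol = 3.61 g
% FeSO4·(NH4)2SO4·6H2O = 3.61 / 3.85 × 100 = 93.7 %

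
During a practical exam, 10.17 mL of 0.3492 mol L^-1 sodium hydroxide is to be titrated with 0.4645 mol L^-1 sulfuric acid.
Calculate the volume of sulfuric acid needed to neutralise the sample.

3.823 mL

2 NaOH + H2SO4 → Na2SO4 + 2 H2O
n(NaOH) = 0.01017 L × 0.3492 mol/L = 3.551 × 10^-3 mol
From the 1:2 stoichiometry, n(H2SO4) = 1/2 × 3.551 × 10^-3 = 1.776 × 10^-3 mol
V(H2SO4) = 1.776 × 10^-3 mol / 0.4645 mol/L = 0.003823 L = 3.823 mL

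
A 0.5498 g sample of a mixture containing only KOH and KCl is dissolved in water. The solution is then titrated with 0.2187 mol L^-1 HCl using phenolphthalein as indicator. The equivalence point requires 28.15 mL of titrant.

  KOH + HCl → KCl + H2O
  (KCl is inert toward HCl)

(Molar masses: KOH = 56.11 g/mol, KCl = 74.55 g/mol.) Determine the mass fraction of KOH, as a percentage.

62.83 %

n(HCl) = 0.02815 × 0.2187 = 6.156 × 10^-3 mol
Let x = n(KOH), y = n(KCl).
Titrant: 1x = 6.156 × 10^-3;  mass: 56.11x + 74.55y = 0.5498
Solving, x = 6.156 × 10^-3 mol, y = 2.741 × 10^-3 mol
mass of KOH = 6.156 × 10^-3 × 56.11 = 0.3454 g
% KOH = 0.3454 / 0.5498 × 100 = 62.83 %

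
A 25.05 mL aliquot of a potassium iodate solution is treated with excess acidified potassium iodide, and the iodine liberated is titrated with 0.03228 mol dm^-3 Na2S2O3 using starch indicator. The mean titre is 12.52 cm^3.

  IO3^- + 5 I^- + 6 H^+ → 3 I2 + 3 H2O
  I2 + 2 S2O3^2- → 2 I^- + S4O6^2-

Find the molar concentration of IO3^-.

0.002689 mol/L

n(S2O3^2-) = 0.01252 × 0.03228 = 4.041 × 10^-4 mol
n(I2) = n(S2O3^2-)/2 = 2.021 × 10^-4 mol
From the 1:3 ratio, n(IO3^-) in the aliquot = 1/3 × 2.021 × 10^-4 = 6.736 × 10^-5 mol
[IO3^-] = 6.736 × 10^-5 / 0.02505 = 0.002689 mol/L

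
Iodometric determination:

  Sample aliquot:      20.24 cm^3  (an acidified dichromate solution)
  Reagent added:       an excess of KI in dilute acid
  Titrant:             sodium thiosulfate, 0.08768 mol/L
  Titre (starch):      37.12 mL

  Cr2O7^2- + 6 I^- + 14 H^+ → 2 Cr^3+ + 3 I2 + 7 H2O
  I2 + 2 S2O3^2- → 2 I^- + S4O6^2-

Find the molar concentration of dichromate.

0.02680 mol/L

n(S2O3^2-) = 0.03712 × 0.08768 = 3.255 × 10^-3 mol
n(I2) = n(S2O3^2-)/2 = 1.627 × 10^-3 mol
From the 1:3 ratio, n(Cr2O7^2-) in the aliquot = 1/3 × 1.627 × 10^-3 = 5.424 × 10^-4 mol
[Cr2O7^2-] = 5.424 × 10^-4 / 0.02024 = 0.02680 mol/L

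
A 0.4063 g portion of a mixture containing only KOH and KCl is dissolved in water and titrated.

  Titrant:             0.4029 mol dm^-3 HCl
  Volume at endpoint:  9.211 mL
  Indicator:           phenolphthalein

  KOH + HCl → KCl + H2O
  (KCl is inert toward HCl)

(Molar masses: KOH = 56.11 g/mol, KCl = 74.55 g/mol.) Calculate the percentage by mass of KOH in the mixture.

n(HCl) = 0.009211 × 0.4029 = 3.711 × 10^-3 mol
Let x = n(KOH), y = n(KCl).
Titrant: 1x = 3.711 × 10^-3;  mass: 56.11x + 74.55y = 0.4063
Solving, x = 3.711 × 10^-3 mol, y = 2.657 × 10^-3 mol
mass of KOH = 3.711 × 10^-3 × 56.11 = 0.2082 g
% KOH = 0.2082 / 0.4063 × 100 = 51.25 %

51.25 %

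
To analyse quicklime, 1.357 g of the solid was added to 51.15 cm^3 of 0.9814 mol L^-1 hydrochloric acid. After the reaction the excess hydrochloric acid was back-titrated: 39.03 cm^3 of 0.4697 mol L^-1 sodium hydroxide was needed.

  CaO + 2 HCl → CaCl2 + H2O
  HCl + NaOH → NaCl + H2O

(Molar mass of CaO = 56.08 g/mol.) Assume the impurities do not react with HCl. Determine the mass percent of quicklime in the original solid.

65.85 %

n(HCl) added = 0.05115 × 0.9814 = 0.05020 mol
n(NaOH) used in back-titration = 0.03903 × 0.4697 = 0.01833 mol
n(HCl) left over = 0.01833 mol (1:1 ratio)
n(HCl) consumed by analyte = 0.05020 − 0.01833 = 0.03187 mol
From the 1:2 ratio, n(CaO) = 1/2 × 0.03187 = 0.01593 mol
mass of CaO = 0.01593 × 56.08 = 0.8935 g
% CaO = 0.8935 / 1.357 × 100 = 65.85 %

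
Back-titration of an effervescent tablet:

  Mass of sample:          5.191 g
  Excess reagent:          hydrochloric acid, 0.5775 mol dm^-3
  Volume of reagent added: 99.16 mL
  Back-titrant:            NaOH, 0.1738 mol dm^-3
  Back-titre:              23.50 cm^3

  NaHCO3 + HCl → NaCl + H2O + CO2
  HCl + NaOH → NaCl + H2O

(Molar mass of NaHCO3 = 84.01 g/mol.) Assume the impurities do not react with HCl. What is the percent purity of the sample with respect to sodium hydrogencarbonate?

n(HCl) added = 0.09916 × 0.5775 = 0.05726 mol
n(NaOH) used in back-titration = 0.02350 × 0.1738 = 4.084 × 10^-3 mol
n(HCl) left over = 4.084 × 10^-3 mol (1:1 ratio)
n(HCl) consumed by analyte = 0.05726 − 4.084 × 10^-3 = 0.05318 mol
n(NaHCO3) = 0.05318 mol (1:1 ratio)
mass of NaHCO3 = 0.05318 × 84.01 = 4.468 g
% NaHCO3 = 4.468 / 5.191 × 100 = 86.07 %

86.07 %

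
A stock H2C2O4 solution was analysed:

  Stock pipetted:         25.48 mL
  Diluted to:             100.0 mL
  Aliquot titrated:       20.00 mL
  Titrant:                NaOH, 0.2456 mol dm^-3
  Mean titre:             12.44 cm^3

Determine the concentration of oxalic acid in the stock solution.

H2C2O4 + 2 NaOH → Na2C2O4 + 2 H2O
n(NaOH) = 0.01244 × 0.2456 = 3.055 × 10^-3 mol
From the 1:2 ratio, n(H2C2O4) in the aliquot = 1/2 × 3.055 × 10^-3 = 1.528 × 10^-3 mol
[H2C2O4]_dilute = 1.528 × 10^-3 / 0.02000 = 0.07638 mol/L
Dilution factor = 100.0 / 25.48 = 3.925
[H2C2O4]_stock = 0.07638 × 3.925 = 0.2998 mol/L

0.2998 mol/L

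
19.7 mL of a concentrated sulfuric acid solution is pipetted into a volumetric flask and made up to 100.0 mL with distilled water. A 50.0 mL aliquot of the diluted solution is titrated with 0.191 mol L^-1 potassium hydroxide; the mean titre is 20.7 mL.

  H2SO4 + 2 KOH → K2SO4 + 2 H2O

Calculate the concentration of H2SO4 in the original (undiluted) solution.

n(KOH) = 0.0207 × 0.191 = 3.95 × 10^-3 mol
From the 1:2 ratio, n(H2SO4) in the aliquot = 1/2 × 3.95 × 10^-3 = 1.98 × 10^-3 mol
[H2SO4]_dilute = 1.98 × 10^-3 / 0.0500 = 0.0395 mol/L
Dilution factor = 100.0 / 19.7 = 5.076
[H2SO4]_stock = 0.0395 × 5.076 = 0.201 mol/L

0.201 mol/L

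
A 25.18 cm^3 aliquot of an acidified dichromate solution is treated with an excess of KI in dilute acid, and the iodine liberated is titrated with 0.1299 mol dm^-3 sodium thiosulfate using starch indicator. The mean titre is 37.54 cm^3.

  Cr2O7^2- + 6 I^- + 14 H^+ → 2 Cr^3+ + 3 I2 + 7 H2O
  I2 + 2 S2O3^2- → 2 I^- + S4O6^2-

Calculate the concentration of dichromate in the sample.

n(S2O3^2-) = 0.03754 × 0.1299 = 4.876 × 10^-3 mol
n(I2) = n(S2O3^2-)/2 = 2.438 × 10^-3 mol
From the 1:3 ratio, n(Cr2O7^2-) in the aliquot = 1/3 × 2.438 × 10^-3 = 8.127 × 10^-4 mol
[Cr2O7^2-] = 8.127 × 10^-4 / 0.02518 = 0.03228 mol/L

0.03228 mol/L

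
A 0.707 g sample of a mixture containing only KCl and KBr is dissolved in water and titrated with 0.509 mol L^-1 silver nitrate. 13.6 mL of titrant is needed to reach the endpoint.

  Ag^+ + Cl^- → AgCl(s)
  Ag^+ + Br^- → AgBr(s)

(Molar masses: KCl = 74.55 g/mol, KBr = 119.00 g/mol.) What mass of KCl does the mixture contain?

n(AgNO3) = 0.0136 × 0.509 = 6.92 × 10^-3 mol
Let x = n(KCl), y = n(KBr).
Titrant: 1x + 1y = 6.92 × 10^-3;  mass: 74.55x + 119.00y = 0.707
Solving, x = 2.63 × 10^-3 mol, y = 4.30 × 10^-3 mol
mass of KCl = 2.63 × 10^-3 × 74.55 = 0.196 g

0.196 g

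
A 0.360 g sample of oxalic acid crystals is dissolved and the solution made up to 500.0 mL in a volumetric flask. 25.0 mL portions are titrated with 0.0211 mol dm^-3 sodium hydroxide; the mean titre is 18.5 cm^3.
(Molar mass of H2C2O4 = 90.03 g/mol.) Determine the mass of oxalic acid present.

H2C2O4 + 2 NaOH → Na2C2O4 + 2 H2O
n(NaOH) per titration = 0.0185 × 0.0211 = 3.90 × 10^-4 mol
From the 1:2 ratio, n(H2C2O4) in each aliquot = 1/2 × 3.90 × 10^-4 = 1.95 × 10^-4 mol
n(H2C2O4) in the whole flask = 1.95 × 10^-4 × 500.0/25.0 = 3.90 × 10^-3 mol
mass of H2C2O4 = 3.90 × 10^-3 × 90.03 = 0.351 g

0.351 g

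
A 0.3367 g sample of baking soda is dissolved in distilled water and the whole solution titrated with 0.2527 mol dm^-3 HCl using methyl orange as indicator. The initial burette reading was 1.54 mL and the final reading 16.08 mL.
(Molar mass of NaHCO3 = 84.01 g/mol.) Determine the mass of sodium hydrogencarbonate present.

0.3087 g

NaHCO3 + HCl → NaCl + H2O + CO2
n(HCl) = 0.01454 L × 0.2527 mol/L = 3.674 × 10^-3 mol
n(NaHCO3) = 3.674 × 10^-3 mol (1:1 ratio)
mass of NaHCO3 = 3.674 × 10^-3 × 84.01 g/mol = 0.3087 g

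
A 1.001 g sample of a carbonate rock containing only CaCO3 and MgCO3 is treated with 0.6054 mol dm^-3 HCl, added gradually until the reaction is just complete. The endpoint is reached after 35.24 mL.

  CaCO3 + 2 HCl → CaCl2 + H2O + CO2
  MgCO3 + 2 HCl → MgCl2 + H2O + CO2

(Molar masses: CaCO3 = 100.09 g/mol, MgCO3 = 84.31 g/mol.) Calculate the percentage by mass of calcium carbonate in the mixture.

n(HCl) = 0.03524 × 0.6054 = 0.02133 mol
Let x = n(CaCO3), y = n(MgCO3).
Titrant: 2x + 2y = 0.02133;  mass: 100.09x + 84.31y = 1.001
Solving, x = 6.442 × 10^-3 mol, y = 4.225 × 10^-3 mol
mass of CaCO3 = 6.442 × 10^-3 × 100.09 = 0.6448 g
% CaCO3 = 0.6448 / 1.001 × 100 = 64.41 %

64.41 %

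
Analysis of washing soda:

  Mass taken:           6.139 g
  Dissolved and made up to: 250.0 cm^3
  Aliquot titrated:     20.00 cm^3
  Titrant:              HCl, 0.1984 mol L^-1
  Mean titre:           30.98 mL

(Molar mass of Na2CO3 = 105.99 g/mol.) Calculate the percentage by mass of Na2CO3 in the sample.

Na2CO3 + 2 HCl → 2 NaCl + H2O + CO2
n(HCl) per titration = 0.03098 × 0.1984 = 6.146 × 10^-3 mol
From the 1:2 ratio, n(Na2CO3) in each aliquot = 1/2 × 6.146 × 10^-3 = 3.073 × 10^-3 mol
n(Na2CO3) in the whole flask = 3.073 × 10^-3 × 250.0/20.00 = 0.03842 mol
mass of Na2CO3 = 0.03842 × 105.99 = 4.072 g
% Na2CO3 = 4.072 / 6.139 × 100 = 66.32 %

66.32 %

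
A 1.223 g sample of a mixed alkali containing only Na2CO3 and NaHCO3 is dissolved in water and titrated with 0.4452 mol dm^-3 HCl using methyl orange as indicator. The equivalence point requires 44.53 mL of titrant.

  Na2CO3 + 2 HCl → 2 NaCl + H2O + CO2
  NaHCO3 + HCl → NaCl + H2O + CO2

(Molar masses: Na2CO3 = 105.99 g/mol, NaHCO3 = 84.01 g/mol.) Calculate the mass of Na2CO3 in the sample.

0.7561 g

n(HCl) = 0.04453 × 0.4452 = 0.01982 mol
Let x = n(Na2CO3), y = n(NaHCO3).
Titrant: 2x + 1y = 0.01982;  mass: 105.99x + 84.01y = 1.223
Solving, x = 7.133 × 10^-3 mol, y = 5.558 × 10^-3 mol
mass of Na2CO3 = 7.133 × 10^-3 × 105.99 = 0.7561 g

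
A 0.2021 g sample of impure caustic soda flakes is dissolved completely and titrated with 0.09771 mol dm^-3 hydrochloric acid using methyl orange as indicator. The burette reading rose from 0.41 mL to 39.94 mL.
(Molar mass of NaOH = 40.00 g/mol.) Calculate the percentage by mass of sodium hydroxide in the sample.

76.45 %

NaOH + HCl → NaCl + H2O
n(HCl) = 0.03953 L × 0.09771 mol/L = 3.862 × 10^-3 mol
n(NaOH) = 3.862 × 10^-3 mol (1:1 ratio)
mass of NaOH = 3.862 × 10^-3 × 40.00 g/mol = 0.1545 g
% NaOH = 0.1545 / 0.2021 × 100 = 76.45 %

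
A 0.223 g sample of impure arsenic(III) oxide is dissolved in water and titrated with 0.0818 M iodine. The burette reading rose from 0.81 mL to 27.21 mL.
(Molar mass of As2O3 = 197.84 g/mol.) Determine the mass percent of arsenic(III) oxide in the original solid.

95.8 %

As2O3 + 2 I2 + 2 H2O → As2O5 + 4 HI
n(I2) = 0.0264 L × 0.0818 mol/L = 2.16 × 10^-3 mol
From the 1:2 ratio, n(As2O3) = 1/2 × 2.16 × 10^-3 = 1.08 × 10^-3 mol
mass of As2O3 = 1.08 × 10^-3 × 197.84 g/mol = 0.214 g
% As2O3 = 0.214 / 0.223 × 100 = 95.8 %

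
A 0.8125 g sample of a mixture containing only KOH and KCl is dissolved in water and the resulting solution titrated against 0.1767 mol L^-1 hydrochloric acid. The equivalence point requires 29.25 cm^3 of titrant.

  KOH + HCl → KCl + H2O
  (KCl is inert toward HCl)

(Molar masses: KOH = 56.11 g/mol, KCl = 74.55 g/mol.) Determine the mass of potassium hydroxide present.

0.2900 g

n(HCl) = 0.02925 × 0.1767 = 5.168 × 10^-3 mol
Let x = n(KOH), y = n(KCl).
Titrant: 1x = 5.168 × 10^-3;  mass: 56.11x + 74.55y = 0.8125
Solving, x = 5.168 × 10^-3 mol, y = 7.009 × 10^-3 mol
mass of KOH = 5.168 × 10^-3 × 56.11 = 0.2900 g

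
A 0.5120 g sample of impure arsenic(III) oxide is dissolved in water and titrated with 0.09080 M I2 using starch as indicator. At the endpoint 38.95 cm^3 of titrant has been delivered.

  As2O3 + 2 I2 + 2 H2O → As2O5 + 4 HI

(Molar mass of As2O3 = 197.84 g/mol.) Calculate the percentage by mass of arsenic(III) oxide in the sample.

68.33 %

n(I2) = 0.03895 L × 0.09080 mol/L = 3.537 × 10^-3 mol
From the 1:2 ratio, n(As2O3) = 1/2 × 3.537 × 10^-3 = 1.768 × 10^-3 mol
mass of As2O3 = 1.768 × 10^-3 × 197.84 g/mol = 0.3498 g
% As2O3 = 0.3498 / 0.5120 × 100 = 68.33 %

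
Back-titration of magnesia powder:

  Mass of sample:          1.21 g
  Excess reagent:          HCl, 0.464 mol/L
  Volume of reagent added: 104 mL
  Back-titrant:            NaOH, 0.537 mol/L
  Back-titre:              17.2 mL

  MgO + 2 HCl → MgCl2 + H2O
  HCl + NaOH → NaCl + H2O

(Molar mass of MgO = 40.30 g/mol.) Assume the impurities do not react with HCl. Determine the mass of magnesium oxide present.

n(HCl) added = 0.104 × 0.464 = 0.0483 mol
n(NaOH) used in back-titration = 0.0172 × 0.537 = 9.24 × 10^-3 mol
n(HCl) left over = 9.24 × 10^-3 mol (1:1 ratio)
n(HCl) consumed by analyte = 0.0483 − 9.24 × 10^-3 = 0.0390 mol
From the 1:2 ratio, n(MgO) = 1/2 × 0.0390 = 0.0195 mol
mass of MgO = 0.0195 × 40.30 = 0.786 g

0.786 g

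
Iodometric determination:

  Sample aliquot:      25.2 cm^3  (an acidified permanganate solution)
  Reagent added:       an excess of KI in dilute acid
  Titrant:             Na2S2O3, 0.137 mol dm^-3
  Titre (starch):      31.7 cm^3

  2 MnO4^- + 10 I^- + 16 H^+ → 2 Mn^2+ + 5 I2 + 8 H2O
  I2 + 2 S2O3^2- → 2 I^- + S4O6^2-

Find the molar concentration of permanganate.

n(S2O3^2-) = 0.0317 × 0.137 = 4.34 × 10^-3 mol
n(I2) = n(S2O3^2-)/2 = 2.17 × 10^-3 mol
From the 2:5 ratio, n(MnO4^-) in the aliquot = 2/5 × 2.17 × 10^-3 = 8.69 × 10^-4 mol
[MnO4^-] = 8.69 × 10^-4 / 0.0252 = 0.0345 mol/L

0.0345 mol/L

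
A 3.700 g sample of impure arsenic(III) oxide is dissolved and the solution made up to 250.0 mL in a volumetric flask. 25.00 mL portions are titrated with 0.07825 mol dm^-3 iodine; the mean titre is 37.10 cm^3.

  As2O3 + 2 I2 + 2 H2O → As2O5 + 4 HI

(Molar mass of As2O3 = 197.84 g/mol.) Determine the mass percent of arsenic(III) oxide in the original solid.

77.61 %

n(I2) per titration = 0.03710 × 0.07825 = 2.903 × 10^-3 mol
From the 1:2 ratio, n(As2O3) in each aliquot = 1/2 × 2.903 × 10^-3 = 1.452 × 10^-3 mol
n(As2O3) in the whole flask = 1.452 × 10^-3 × 250.0/25.00 = 0.01452 mol
mass of As2O3 = 0.01452 × 197.84 = 2.872 g
% As2O3 = 2.872 / 3.700 × 100 = 77.61 %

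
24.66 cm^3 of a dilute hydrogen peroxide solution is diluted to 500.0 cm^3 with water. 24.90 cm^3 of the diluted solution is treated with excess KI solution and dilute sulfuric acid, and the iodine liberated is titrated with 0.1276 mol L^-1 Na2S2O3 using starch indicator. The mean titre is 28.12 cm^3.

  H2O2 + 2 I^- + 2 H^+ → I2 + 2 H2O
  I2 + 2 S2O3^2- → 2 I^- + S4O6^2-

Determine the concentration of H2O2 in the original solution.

1.461 mol/L

n(S2O3^2-) = 0.02812 × 0.1276 = 3.588 × 10^-3 mol
n(I2) = n(S2O3^2-)/2 = 1.794 × 10^-3 mol
n(H2O2) in the aliquot = 1.794 × 10^-3 mol (1:1 ratio)
[H2O2]_dilute = 1.794 × 10^-3 / 0.02490 = 0.07205 mol/L
[H2O2]_original = 0.07205 × 500.0/24.66 = 1.461 mol/L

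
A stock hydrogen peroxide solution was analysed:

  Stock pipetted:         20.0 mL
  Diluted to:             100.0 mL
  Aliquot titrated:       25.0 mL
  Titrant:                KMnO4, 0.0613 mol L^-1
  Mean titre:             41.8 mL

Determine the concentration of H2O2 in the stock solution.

2 MnO4^- + 5 H2O2 + 6 H^+ → 2 Mn^2+ + 5 O2 + 8 H2O
n(KMnO4) = 0.0418 × 0.0613 = 2.56 × 10^-3 mol
From the 5:2 ratio, n(H2O2) in the aliquot = 5/2 × 2.56 × 10^-3 = 6.41 × 10^-3 mol
[H2O2]_dilute = 6.41 × 10^-3 / 0.0250 = 0.256 mol/L
Dilution factor = 100.0 / 20.0 = 5.000
[H2O2]_stock = 0.256 × 5.000 = 1.28 mol/L

1.28 mol/L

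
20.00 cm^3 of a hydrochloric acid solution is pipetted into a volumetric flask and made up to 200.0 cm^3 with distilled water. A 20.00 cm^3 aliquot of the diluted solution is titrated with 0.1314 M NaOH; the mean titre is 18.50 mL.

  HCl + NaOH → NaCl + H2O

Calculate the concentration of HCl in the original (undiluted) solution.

n(NaOH) = 0.01850 × 0.1314 = 2.431 × 10^-3 mol
n(HCl) in the aliquot = 2.431 × 10^-3 mol (1:1 ratio)
[HCl]_dilute = 2.431 × 10^-3 / 0.02000 = 0.1215 mol/L
Dilution factor = 200.0 / 20.00 = 10.00
[HCl]_stock = 0.1215 × 10.00 = 1.215 mol/L

1.215 M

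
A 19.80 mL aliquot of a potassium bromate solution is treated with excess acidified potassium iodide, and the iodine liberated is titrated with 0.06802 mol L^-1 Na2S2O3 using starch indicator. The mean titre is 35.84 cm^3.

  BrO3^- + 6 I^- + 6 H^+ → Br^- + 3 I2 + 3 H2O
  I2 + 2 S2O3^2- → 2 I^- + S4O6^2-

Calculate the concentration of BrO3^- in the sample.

0.02052 mol/L

n(S2O3^2-) = 0.03584 × 0.06802 = 2.438 × 10^-3 mol
n(I2) = n(S2O3^2-)/2 = 1.219 × 10^-3 mol
From the 1:3 ratio, n(BrO3^-) in the aliquot = 1/3 × 1.219 × 10^-3 = 4.063 × 10^-4 mol
[BrO3^-] = 4.063 × 10^-4 / 0.01980 = 0.02052 mol/L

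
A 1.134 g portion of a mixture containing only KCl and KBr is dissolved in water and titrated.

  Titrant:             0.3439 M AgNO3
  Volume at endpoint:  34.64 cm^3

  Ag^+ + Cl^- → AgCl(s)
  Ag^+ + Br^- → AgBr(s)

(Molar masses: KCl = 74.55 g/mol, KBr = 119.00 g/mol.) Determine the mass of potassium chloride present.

0.4757 g

n(AgNO3) = 0.03464 × 0.3439 = 0.01191 mol
Let x = n(KCl), y = n(KBr).
Titrant: 1x + 1y = 0.01191;  mass: 74.55x + 119.00y = 1.134
Solving, x = 6.380 × 10^-3 mol, y = 5.532 × 10^-3 mol
mass of KCl = 6.380 × 10^-3 × 74.55 = 0.4757 g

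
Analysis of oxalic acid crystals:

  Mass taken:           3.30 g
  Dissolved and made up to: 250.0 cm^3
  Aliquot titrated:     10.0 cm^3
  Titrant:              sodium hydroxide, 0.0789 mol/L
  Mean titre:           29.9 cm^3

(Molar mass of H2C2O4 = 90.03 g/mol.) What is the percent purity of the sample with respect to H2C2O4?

80.5 %

H2C2O4 + 2 NaOH → Na2C2O4 + 2 H2O
n(NaOH) per titration = 0.0299 × 0.0789 = 2.36 × 10^-3 mol
From the 1:2 ratio, n(H2C2O4) in each aliquot = 1/2 × 2.36 × 10^-3 = 1.18 × 10^-3 mol
n(H2C2O4) in the whole flask = 1.18 × 10^-3 × 250.0/10.0 = 0.0295 mol
mass of H2C2O4 = 0.0295 × 90.03 = 2.65 g
% H2C2O4 = 2.65 / 3.30 × 100 = 80.5 %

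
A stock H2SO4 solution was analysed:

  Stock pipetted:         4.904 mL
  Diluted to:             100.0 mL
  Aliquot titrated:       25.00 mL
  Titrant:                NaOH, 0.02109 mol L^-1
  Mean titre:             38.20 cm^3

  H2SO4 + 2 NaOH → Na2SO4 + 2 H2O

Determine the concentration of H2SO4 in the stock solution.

n(NaOH) = 0.03820 × 0.02109 = 8.056 × 10^-4 mol
From the 1:2 ratio, n(H2SO4) in the aliquot = 1/2 × 8.056 × 10^-4 = 4.028 × 10^-4 mol
[H2SO4]_dilute = 4.028 × 10^-4 / 0.02500 = 0.01611 mol/L
Dilution factor = 100.0 / 4.904 = 20.39
[H2SO4]_stock = 0.01611 × 20.39 = 0.3286 mol/L

0.3286 mol/L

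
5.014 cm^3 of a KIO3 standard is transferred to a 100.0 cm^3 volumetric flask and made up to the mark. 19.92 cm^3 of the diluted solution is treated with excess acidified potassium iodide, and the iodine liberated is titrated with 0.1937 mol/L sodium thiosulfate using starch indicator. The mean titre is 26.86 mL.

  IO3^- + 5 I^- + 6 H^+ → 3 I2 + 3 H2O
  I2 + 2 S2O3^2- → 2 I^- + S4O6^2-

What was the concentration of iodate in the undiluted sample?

0.8682 mol/L

n(S2O3^2-) = 0.02686 × 0.1937 = 5.203 × 10^-3 mol
n(I2) = n(S2O3^2-)/2 = 2.601 × 10^-3 mol
From the 1:3 ratio, n(IO3^-) in the aliquot = 1/3 × 2.601 × 10^-3 = 8.671 × 10^-4 mol
[IO3^-]_dilute = 8.671 × 10^-4 / 0.01992 = 0.04353 mol/L
[IO3^-]_original = 0.04353 × 100.0/5.014 = 0.8682 mol/L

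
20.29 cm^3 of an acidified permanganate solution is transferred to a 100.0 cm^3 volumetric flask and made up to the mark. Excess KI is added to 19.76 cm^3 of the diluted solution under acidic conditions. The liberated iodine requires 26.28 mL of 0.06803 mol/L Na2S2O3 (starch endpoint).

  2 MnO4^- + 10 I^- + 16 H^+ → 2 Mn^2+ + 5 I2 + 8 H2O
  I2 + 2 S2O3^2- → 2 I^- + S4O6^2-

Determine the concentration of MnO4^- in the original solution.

0.08918 mol/L

n(S2O3^2-) = 0.02628 × 0.06803 = 1.788 × 10^-3 mol
n(I2) = n(S2O3^2-)/2 = 8.939 × 10^-4 mol
From the 2:5 ratio, n(MnO4^-) in the aliquot = 2/5 × 8.939 × 10^-4 = 3.576 × 10^-4 mol
[MnO4^-]_dilute = 3.576 × 10^-4 / 0.01976 = 0.01810 mol/L
[MnO4^-]_original = 0.01810 × 100.0/20.29 = 0.08918 mol/L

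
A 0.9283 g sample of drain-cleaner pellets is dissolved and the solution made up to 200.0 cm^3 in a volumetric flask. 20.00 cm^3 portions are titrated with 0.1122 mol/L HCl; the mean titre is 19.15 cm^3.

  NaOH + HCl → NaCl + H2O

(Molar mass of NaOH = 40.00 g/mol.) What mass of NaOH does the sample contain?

n(HCl) per titration = 0.01915 × 0.1122 = 2.149 × 10^-3 mol
n(NaOH) in each aliquot = 2.149 × 10^-3 mol (1:1 ratio)
n(NaOH) in the whole flask = 2.149 × 10^-3 × 200.0/20.00 = 0.02149 mol
mass of NaOH = 0.02149 × 40.00 = 0.8595 g

0.8595 g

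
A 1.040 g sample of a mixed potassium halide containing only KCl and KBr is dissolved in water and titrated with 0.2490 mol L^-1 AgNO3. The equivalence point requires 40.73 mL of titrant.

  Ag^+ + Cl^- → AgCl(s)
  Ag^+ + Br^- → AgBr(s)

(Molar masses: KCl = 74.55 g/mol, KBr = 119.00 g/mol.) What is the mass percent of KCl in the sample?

n(AgNO3) = 0.04073 × 0.2490 = 0.01014 mol
Let x = n(KCl), y = n(KBr).
Titrant: 1x + 1y = 0.01014;  mass: 74.55x + 119.00y = 1.040
Solving, x = 3.754 × 10^-3 mol, y = 6.388 × 10^-3 mol
mass of KCl = 3.754 × 10^-3 × 74.55 = 0.2799 g
% KCl = 0.2799 / 1.040 × 100 = 26.91 %

26.91 %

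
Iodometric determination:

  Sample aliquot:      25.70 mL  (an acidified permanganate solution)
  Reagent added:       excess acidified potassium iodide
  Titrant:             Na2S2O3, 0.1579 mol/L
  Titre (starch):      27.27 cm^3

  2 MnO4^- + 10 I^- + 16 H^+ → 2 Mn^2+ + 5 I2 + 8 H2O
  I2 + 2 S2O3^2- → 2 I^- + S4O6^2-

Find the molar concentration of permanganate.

0.03351 mol/L

n(S2O3^2-) = 0.02727 × 0.1579 = 4.306 × 10^-3 mol
n(I2) = n(S2O3^2-)/2 = 2.153 × 10^-3 mol
From the 2:5 ratio, n(MnO4^-) in the aliquot = 2/5 × 2.153 × 10^-3 = 8.612 × 10^-4 mol
[MnO4^-] = 8.612 × 10^-4 / 0.02570 = 0.03351 mol/L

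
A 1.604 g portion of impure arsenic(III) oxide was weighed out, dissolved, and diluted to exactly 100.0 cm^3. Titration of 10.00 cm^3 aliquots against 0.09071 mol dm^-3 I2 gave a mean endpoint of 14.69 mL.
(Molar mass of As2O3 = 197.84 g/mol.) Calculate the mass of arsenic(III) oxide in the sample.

1.318 g

As2O3 + 2 I2 + 2 H2O → As2O5 + 4 HI
n(I2) per titration = 0.01469 × 0.09071 = 1.333 × 10^-3 mol
From the 1:2 ratio, n(As2O3) in each aliquot = 1/2 × 1.333 × 10^-3 = 6.663 × 10^-4 mol
n(As2O3) in the whole flask = 6.663 × 10^-4 × 100.0/10.00 = 6.663 × 10^-3 mol
mass of As2O3 = 6.663 × 10^-3 × 197.84 = 1.318 g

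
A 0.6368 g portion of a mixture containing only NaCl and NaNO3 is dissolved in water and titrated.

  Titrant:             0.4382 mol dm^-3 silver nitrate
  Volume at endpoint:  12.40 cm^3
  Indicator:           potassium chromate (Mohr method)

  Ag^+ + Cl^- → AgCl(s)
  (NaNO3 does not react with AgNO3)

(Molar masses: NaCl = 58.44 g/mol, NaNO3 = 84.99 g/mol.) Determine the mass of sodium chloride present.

n(AgNO3) = 0.01240 × 0.4382 = 5.434 × 10^-3 mol
Let x = n(NaCl), y = n(NaNO3).
Titrant: 1x = 5.434 × 10^-3;  mass: 58.44x + 84.99y = 0.6368
Solving, x = 5.434 × 10^-3 mol, y = 3.756 × 10^-3 mol
mass of NaCl = 5.434 × 10^-3 × 58.44 = 0.3175 g

0.3175 g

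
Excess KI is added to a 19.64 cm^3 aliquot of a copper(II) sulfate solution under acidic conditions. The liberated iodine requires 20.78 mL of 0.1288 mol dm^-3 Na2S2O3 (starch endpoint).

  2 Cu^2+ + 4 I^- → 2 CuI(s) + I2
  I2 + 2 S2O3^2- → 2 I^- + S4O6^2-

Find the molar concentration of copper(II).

n(S2O3^2-) = 0.02078 × 0.1288 = 2.676 × 10^-3 mol
n(I2) = n(S2O3^2-)/2 = 1.338 × 10^-3 mol
From the 2:1 ratio, n(Cu2+) in the aliquot = 2/1 × 1.338 × 10^-3 = 2.676 × 10^-3 mol
[Cu2+] = 2.676 × 10^-3 / 0.01964 = 0.1363 mol/L

0.1363 mol/L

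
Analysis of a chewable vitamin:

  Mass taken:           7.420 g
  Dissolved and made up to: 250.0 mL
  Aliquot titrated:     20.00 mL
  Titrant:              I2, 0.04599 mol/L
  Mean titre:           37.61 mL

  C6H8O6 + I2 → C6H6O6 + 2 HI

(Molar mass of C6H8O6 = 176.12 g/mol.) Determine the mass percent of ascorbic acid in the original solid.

51.32 %

n(I2) per titration = 0.03761 × 0.04599 = 1.730 × 10^-3 mol
n(C6H8O6) in each aliquot = 1.730 × 10^-3 mol (1:1 ratio)
n(C6H8O6) in the whole flask = 1.730 × 10^-3 × 250.0/20.00 = 0.02162 mol
mass of C6H8O6 = 0.02162 × 176.12 = 3.808 g
% C6H8O6 = 3.808 / 7.420 × 100 = 51.32 %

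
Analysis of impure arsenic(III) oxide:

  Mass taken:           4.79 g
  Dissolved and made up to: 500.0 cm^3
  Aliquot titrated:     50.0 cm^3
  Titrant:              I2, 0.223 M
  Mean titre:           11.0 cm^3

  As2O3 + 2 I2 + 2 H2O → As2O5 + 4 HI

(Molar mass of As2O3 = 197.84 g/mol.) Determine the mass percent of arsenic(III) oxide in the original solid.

50.7 %

n(I2) per titration = 0.0110 × 0.223 = 2.45 × 10^-3 mol
From the 1:2 ratio, n(As2O3) in each aliquot = 1/2 × 2.45 × 10^-3 = 1.23 × 10^-3 mol
n(As2O3) in the whole flask = 1.23 × 10^-3 × 500.0/50.0 = 0.0123 mol
mass of As2O3 = 0.0123 × 197.84 = 2.43 g
% As2O3 = 2.43 / 4.79 × 100 = 50.7 %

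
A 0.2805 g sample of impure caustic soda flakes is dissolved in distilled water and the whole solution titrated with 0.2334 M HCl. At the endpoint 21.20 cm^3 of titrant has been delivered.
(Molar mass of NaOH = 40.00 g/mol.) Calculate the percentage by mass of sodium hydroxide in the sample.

NaOH + HCl → NaCl + H2O
n(HCl) = 0.02120 L × 0.2334 mol/L = 4.948 × 10^-3 mol
n(NaOH) = 4.948 × 10^-3 mol (1:1 ratio)
mass of NaOH = 4.948 × 10^-3 × 40.00 g/mol = 0.1979 g
% NaOH = 0.1979 / 0.2805 × 100 = 70.56 %

70.56 %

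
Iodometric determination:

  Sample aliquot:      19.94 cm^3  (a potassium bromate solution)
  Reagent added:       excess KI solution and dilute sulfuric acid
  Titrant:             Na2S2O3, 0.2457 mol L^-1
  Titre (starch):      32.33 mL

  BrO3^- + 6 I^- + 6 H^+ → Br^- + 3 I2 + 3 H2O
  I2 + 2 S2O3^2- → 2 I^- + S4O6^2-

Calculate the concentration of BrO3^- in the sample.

n(S2O3^2-) = 0.03233 × 0.2457 = 7.943 × 10^-3 mol
n(I2) = n(S2O3^2-)/2 = 3.972 × 10^-3 mol
From the 1:3 ratio, n(BrO3^-) in the aliquot = 1/3 × 3.972 × 10^-3 = 1.324 × 10^-3 mol
[BrO3^-] = 1.324 × 10^-3 / 0.01994 = 0.06639 mol/L

0.06639 mol/L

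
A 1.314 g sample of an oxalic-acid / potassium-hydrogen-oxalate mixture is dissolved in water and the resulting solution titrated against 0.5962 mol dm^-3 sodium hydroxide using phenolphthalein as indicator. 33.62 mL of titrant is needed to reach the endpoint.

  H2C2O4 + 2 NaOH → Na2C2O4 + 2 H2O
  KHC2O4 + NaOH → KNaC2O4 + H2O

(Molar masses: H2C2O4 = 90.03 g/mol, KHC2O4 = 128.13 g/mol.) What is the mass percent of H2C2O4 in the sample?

n(NaOH) = 0.03362 × 0.5962 = 0.02004 mol
Let x = n(H2C2O4), y = n(KHC2O4).
Titrant: 2x + 1y = 0.02004;  mass: 90.03x + 128.13y = 1.314
Solving, x = 7.545 × 10^-3 mol, y = 4.953 × 10^-3 mol
mass of H2C2O4 = 7.545 × 10^-3 × 90.03 = 0.6793 g
% H2C2O4 = 0.6793 / 1.314 × 100 = 51.70 %

51.70 %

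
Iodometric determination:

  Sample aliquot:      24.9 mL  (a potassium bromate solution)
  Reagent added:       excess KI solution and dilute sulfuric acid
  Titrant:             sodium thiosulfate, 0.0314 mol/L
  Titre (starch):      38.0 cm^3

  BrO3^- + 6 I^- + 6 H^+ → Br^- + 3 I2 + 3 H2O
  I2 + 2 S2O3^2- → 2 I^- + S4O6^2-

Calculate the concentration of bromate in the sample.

0.00799 mol/L

n(S2O3^2-) = 0.0380 × 0.0314 = 1.19 × 10^-3 mol
n(I2) = n(S2O3^2-)/2 = 5.97 × 10^-4 mol
From the 1:3 ratio, n(BrO3^-) in the aliquot = 1/3 × 5.97 × 10^-4 = 1.99 × 10^-4 mol
[BrO3^-] = 1.99 × 10^-4 / 0.0249 = 0.00799 mol/L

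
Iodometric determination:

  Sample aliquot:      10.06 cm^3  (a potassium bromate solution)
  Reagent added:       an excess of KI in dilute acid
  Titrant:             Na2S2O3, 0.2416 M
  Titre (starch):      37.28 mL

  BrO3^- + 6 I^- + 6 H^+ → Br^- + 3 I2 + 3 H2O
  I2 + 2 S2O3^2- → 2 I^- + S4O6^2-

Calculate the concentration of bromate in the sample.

0.1492 M

n(S2O3^2-) = 0.03728 × 0.2416 = 9.007 × 10^-3 mol
n(I2) = n(S2O3^2-)/2 = 4.503 × 10^-3 mol
From the 1:3 ratio, n(BrO3^-) in the aliquot = 1/3 × 4.503 × 10^-3 = 1.501 × 10^-3 mol
[BrO3^-] = 1.501 × 10^-3 / 0.01006 = 0.1492 mol/L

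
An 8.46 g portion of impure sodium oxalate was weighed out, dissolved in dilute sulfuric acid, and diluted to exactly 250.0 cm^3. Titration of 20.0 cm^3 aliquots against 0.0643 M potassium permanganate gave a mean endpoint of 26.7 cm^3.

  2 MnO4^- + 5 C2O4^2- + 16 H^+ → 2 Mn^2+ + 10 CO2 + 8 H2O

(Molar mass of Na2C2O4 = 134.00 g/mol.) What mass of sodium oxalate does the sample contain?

n(KMnO4) per titration = 0.0267 × 0.0643 = 1.72 × 10^-3 mol
From the 5:2 ratio, n(Na2C2O4) in each aliquot = 5/2 × 1.72 × 10^-3 = 4.29 × 10^-3 mol
n(Na2C2O4) in the whole flask = 4.29 × 10^-3 × 250.0/20.0 = 0.0537 mol
mass of Na2C2O4 = 0.0537 × 134.00 = 7.19 g

7.19 g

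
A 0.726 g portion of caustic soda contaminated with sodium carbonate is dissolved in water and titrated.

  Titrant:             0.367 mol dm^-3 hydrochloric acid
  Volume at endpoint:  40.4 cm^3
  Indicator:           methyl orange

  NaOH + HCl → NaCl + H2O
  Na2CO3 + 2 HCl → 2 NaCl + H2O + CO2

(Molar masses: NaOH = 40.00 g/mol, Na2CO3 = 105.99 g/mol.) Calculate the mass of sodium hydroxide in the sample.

0.184 g

n(HCl) = 0.0404 × 0.367 = 0.0148 mol
Let x = n(NaOH), y = n(Na2CO3).
Titrant: 1x + 2y = 0.0148;  mass: 40.00x + 105.99y = 0.726
Solving, x = 4.60 × 10^-3 mol, y = 5.11 × 10^-3 mol
mass of NaOH = 4.60 × 10^-3 × 40.00 = 0.184 g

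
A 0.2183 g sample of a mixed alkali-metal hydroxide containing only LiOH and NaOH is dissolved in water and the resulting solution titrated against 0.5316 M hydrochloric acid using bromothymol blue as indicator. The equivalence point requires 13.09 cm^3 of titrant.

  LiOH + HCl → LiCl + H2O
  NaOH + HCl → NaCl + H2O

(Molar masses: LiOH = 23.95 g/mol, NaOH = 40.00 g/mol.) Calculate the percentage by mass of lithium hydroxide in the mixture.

41.04 %

n(HCl) = 0.01309 × 0.5316 = 6.959 × 10^-3 mol
Let x = n(LiOH), y = n(NaOH).
Titrant: 1x + 1y = 6.959 × 10^-3;  mass: 23.95x + 40.00y = 0.2183
Solving, x = 3.741 × 10^-3 mol, y = 3.217 × 10^-3 mol
mass of LiOH = 3.741 × 10^-3 × 23.95 = 0.08960 g
% LiOH = 0.08960 / 0.2183 × 100 = 41.04 %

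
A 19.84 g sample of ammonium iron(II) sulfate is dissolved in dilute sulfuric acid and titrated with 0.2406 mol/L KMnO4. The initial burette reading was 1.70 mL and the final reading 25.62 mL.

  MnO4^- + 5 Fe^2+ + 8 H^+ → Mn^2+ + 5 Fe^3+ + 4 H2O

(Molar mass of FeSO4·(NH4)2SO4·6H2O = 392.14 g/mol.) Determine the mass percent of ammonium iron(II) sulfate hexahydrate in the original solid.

n(KMnO4) = 0.02392 L × 0.2406 mol/L = 5.755 × 10^-3 mol
From the 5:1 ratio, n(FeSO4·(NH4)2SO4·6H2O) = 5/1 × 5.755 × 10^-3 = 0.02878 mol
mass of FeSO4·(NH4)2SO4·6H2O = 0.02878 × 392.14 g/mol = 11.28 g
% FeSO4·(NH4)2SO4·6H2O = 11.28 / 19.84 × 100 = 56.88 %

56.88 %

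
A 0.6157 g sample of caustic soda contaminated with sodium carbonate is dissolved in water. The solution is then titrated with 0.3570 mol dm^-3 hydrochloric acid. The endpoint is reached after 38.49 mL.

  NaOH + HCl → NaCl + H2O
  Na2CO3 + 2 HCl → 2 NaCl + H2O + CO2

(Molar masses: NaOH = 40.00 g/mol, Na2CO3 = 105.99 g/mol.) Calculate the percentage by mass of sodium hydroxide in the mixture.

n(HCl) = 0.03849 × 0.3570 = 0.01374 mol
Let x = n(NaOH), y = n(Na2CO3).
Titrant: 1x + 2y = 0.01374;  mass: 40.00x + 105.99y = 0.6157
Solving, x = 8.657 × 10^-3 mol, y = 2.542 × 10^-3 mol
mass of NaOH = 8.657 × 10^-3 × 40.00 = 0.3463 g
% NaOH = 0.3463 / 0.6157 × 100 = 56.24 %

56.24 %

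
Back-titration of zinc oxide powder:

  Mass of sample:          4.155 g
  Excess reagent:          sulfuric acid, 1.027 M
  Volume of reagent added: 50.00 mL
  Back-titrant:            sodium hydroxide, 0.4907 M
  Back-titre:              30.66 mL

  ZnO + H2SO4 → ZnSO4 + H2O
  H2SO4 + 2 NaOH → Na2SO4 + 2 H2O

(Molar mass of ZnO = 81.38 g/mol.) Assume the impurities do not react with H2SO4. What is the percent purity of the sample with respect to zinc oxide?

n(H2SO4) added = 0.05000 × 1.027 = 0.05135 mol
n(NaOH) used in back-titration = 0.03066 × 0.4907 = 0.01504 mol
From the 1:2 ratio, n(H2SO4) left over = 1/2 × 0.01504 = 7.522 × 10^-3 mol
n(H2SO4) consumed by analyte = 0.05135 − 7.522 × 10^-3 = 0.04383 mol
n(ZnO) = 0.04383 mol (1:1 ratio)
mass of ZnO = 0.04383 × 81.38 = 3.567 g
% ZnO = 3.567 / 4.155 × 100 = 85.84 %

85.84 %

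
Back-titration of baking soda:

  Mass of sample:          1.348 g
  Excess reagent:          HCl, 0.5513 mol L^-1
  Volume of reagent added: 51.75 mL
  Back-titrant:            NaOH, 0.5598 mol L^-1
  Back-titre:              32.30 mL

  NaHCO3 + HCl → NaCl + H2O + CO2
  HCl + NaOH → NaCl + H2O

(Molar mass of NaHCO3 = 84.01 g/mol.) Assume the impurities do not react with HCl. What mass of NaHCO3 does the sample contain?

0.8778 g

n(HCl) added = 0.05175 × 0.5513 = 0.02853 mol
n(NaOH) used in back-titration = 0.03230 × 0.5598 = 0.01808 mol
n(HCl) left over = 0.01808 mol (1:1 ratio)
n(HCl) consumed by analyte = 0.02853 − 0.01808 = 0.01045 mol
n(NaHCO3) = 0.01045 mol (1:1 ratio)
mass of NaHCO3 = 0.01045 × 84.01 = 0.8778 g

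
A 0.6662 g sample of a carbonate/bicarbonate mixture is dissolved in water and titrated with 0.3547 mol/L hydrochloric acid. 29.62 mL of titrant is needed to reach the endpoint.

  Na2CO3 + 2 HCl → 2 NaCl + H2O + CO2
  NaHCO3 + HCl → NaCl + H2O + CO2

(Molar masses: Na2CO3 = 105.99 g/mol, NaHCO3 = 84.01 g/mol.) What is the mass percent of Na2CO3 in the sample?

n(HCl) = 0.02962 × 0.3547 = 0.01051 mol
Let x = n(Na2CO3), y = n(NaHCO3).
Titrant: 2x + 1y = 0.01051;  mass: 105.99x + 84.01y = 0.6662
Solving, x = 3.489 × 10^-3 mol, y = 3.528 × 10^-3 mol
mass of Na2CO3 = 3.489 × 10^-3 × 105.99 = 0.3698 g
% Na2CO3 = 0.3698 / 0.6662 × 100 = 55.51 %

55.51 %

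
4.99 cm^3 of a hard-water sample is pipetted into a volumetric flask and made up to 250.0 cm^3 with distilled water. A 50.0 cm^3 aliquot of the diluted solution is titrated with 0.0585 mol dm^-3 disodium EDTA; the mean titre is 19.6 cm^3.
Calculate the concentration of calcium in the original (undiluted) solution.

1.15 mol/L

Ca^2+ + EDTA^4- → [Ca(EDTA)]^2-
n(EDTA) = 0.0196 × 0.0585 = 1.15 × 10^-3 mol
n(Ca2+) in the aliquot = 1.15 × 10^-3 mol (1:1 ratio)
[Ca2+]_dilute = 1.15 × 10^-3 / 0.0500 = 0.0229 mol/L
Dilution factor = 250.0 / 4.99 = 50.10
[Ca2+]_stock = 0.0229 × 50.10 = 1.15 mol/L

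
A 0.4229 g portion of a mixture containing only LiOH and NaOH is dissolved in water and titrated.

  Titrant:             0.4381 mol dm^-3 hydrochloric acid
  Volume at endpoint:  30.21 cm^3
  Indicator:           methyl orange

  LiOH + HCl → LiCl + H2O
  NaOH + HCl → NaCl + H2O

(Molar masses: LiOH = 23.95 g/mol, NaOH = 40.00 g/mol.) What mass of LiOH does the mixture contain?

n(HCl) = 0.03021 × 0.4381 = 0.01324 mol
Let x = n(LiOH), y = n(NaOH).
Titrant: 1x + 1y = 0.01324;  mass: 23.95x + 40.00y = 0.4229
Solving, x = 6.636 × 10^-3 mol, y = 6.599 × 10^-3 mol
mass of LiOH = 6.636 × 10^-3 × 23.95 = 0.1589 g

0.1589 g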